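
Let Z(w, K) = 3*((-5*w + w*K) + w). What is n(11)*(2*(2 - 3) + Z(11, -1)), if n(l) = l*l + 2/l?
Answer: -222611/11 ≈ -20237.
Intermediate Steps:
n(l) = l² + 2/l
Z(w, K) = -12*w + 3*K*w (Z(w, K) = 3*((-5*w + K*w) + w) = 3*(-4*w + K*w) = -12*w + 3*K*w)
n(11)*(2*(2 - 3) + Z(11, -1)) = ((2 + 11³)/11)*(2*(2 - 3) + 3*11*(-4 - 1)) = ((2 + 1331)/11)*(2*(-1) + 3*11*(-5)) = ((1/11)*1333)*(-2 - 165) = (1333/11)*(-167) = -222611/11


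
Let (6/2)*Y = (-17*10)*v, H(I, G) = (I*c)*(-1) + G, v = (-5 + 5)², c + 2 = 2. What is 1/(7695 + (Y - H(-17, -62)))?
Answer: 1/7757 ≈ 0.00012892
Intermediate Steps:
c = 0 (c = -2 + 2 = 0)
v = 0 (v = 0² = 0)
H(I, G) = G (H(I, G) = (I*0)*(-1) + G = 0*(-1) + G = 0 + G = G)
Y = 0 (Y = (-17*10*0)/3 = (-170*0)/3 = (⅓)*0 = 0)
1/(7695 + (Y - H(-17, -62))) = 1/(7695 + (0 - 1*(-62))) = 1/(7695 + (0 + 62)) = 1/(7695 + 62) = 1/7757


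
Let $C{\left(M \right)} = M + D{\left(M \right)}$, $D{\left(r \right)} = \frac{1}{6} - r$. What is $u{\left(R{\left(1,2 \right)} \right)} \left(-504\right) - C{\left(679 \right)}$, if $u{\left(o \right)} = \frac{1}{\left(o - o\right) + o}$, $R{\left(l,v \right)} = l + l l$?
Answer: $- \frac{1513}{6} \approx -252.17$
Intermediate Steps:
$R{\left(l,v \right)} = l + l^{2}$
$D{\left(r \right)} = \frac{1}{6} - r$
$C{\left(M \right)} = \frac{1}{6}$ ($C{\left(M \right)} = M - \left(- \frac{1}{6} + M\right) = \frac{1}{6}$)
$u{\left(o \right)} = \frac{1}{o}$ ($u{\left(o \right)} = \frac{1}{0 + o} = \frac{1}{o}$)
$u{\left(R{\left(1,2 \right)} \right)} \left(-504\right) - C{\left(679 \right)} = \frac{1}{1 \left(1 + 1\right)} \left(-504\right) - \frac{1}{6} = \frac{1}{1 \cdot 2} \left(-504\right) - \frac{1}{6} = \frac{1}{2} \left(-504\right) - \frac{1}{6} = -252 - \frac{1}{6} = - \frac{1513}{6}$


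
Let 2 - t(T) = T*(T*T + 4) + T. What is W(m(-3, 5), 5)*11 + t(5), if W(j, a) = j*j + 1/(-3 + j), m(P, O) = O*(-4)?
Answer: 97785/23 ≈ 4251.5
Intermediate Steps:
m(P, O) = -4*O
W(j, a) = j**2 + 1/(-3 + j)
t(T) = 2 - T - T*(4 + T**2) (t(T) = 2 - (T*(T*T + 4) + T) = 2 - (T*(T**2 + 4) + T) = 2 - (T*(4 + T**2) + T) = 2 - (T + T*(4 + T**2)) = 2 + (-T - T*(4 + T**2)) = 2 - T - T*(4 + T**2))
W(m(-3, 5), 5)*11 + t(5) = ((1 + (-4*5)**3 - 3*(-4*5)**2)/(-3 - 4*5))*11 + (2 - 1*5**3 - 5*5) = ((1 + (-20)**3 - 3*(-20)**2)/(-3 - 20))*11 + (2 - 1*125 - 25) = ((1 - 8000 - 3*400)/(-23))*11 + (2 - 125 - 25) = -(1 - 8000 - 1200)/23*11 - 148 = -1/23*(-9199)*11 - 148 = (9199/23)*11 - 148 = 101189/23 - 148 = 97785/23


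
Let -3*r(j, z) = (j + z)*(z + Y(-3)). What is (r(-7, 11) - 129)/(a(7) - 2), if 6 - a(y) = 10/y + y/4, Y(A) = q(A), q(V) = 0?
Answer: -12068/69 ≈ -174.90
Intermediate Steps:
Y(A) = 0
a(y) = 6 - 10/y - y/4 (a(y) = 6 - (10/y + y/4) = 6 + (-10/y - y/4) = 6 - 10/y - y/4)
r(j, z) = -z*(j + z)/3 (r(j, z) = -(j + z)*(z + 0)/3 = -(j + z)*z/3 = -z*(j + z)/3)
(r(-7, 11) - 129)/(a(7) - 2) = ((⅓)*11*(-1*(-7) - 1*11) - 129)/((6 - 10/7 - ¼*7) - 2) = ((⅓)*11*(7 - 11) - 129)/((6 - 10*⅐ - 7/4) - 2) = ((⅓)*11*(-4) - 129)/((6 - 10/7 - 7/4) - 2) = (-44/3 - 129)/(79/28 - 2) = -431/(3*23/28) = -431/3*28/23 = -12068/69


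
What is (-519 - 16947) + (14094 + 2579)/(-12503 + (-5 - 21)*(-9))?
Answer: -214307027/12269 ≈ -17467.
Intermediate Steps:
(-519 - 16947) + (14094 + 2579)/(-12503 + (-5 - 21)*(-9)) = -17466 + 16673/(-12503 - 26*(-9)) = -17466 + 16673/(-12503 + 234) = -17466 + 16673/(-12269) = -17466 + 16673*(-1/12269) = -17466 - 16673/12269 = -214307027/12269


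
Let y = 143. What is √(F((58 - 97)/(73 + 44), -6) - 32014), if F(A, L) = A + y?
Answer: I*√286842/3 ≈ 178.53*I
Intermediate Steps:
F(A, L) = 143 + A (F(A, L) = A + 143 = 143 + A)
√(F((58 - 97)/(73 + 44), -6) - 32014) = √((143 + (58 - 97)/(73 + 44)) - 32014) = √((143 - 39/117) - 32014) = √((143 - 39*1/117) - 32014) = √((143 - ⅓) - 32014) = √(428/3 - 32014) = √(-95614/3) = I*√286842/3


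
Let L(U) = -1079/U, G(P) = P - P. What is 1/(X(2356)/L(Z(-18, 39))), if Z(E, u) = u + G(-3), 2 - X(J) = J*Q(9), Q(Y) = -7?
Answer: -83/49482 ≈ -0.0016774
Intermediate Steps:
G(P) = 0
X(J) = 2 + 7*J (X(J) = 2 - J*(-7) = 2 - (-7)*J = 2 + 7*J)
Z(E, u) = u (Z(E, u) = u + 0 = u)
1/(X(2356)/L(Z(-18, 39))) = 1/((2 + 7*2356)/((-1079/39))) = 1/((2 + 16492)/((-1079*1/39))) = 1/(16494/(-83/3)) = 1/(16494*(-3/83)) = 1/(-49482/83) = -83/49482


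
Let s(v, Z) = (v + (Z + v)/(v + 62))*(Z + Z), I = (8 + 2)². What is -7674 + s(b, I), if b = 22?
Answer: -62654/21 ≈ -2983.5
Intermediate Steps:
I = 100 (I = 10² = 100)
s(v, Z) = 2*Z*(v + (Z + v)/(62 + v)) (s(v, Z) = (v + (Z + v)/(62 + v))*(2*Z) = 2*Z*(v + (Z + v)/(62 + v)))
-7674 + s(b, I) = -7674 + 2*100*(100 + 22² + 63*22)/(62 + 22) = -7674 + 2*100*(100 + 484 + 1386)/84 = -7674 + 2*100*(1/84)*1970 = -7674 + 98500/21 = -62654/21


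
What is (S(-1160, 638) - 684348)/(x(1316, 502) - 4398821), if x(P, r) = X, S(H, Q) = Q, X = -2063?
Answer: 341855/2200442 ≈ 0.15536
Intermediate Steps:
x(P, r) = -2063
(S(-1160, 638) - 684348)/(x(1316, 502) - 4398821) = (638 - 684348)/(-2063 - 4398821) = -683710/(-4400884) = -683710*(-1/4400884) = 341855/2200442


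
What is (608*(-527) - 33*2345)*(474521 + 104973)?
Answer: -230523292694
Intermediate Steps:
(608*(-527) - 33*2345)*(474521 + 104973) = (-320416 - 77385)*579494 = -397801*579494 = -230523292694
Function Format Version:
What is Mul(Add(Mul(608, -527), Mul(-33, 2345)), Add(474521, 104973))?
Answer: -230523292694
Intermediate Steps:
Mul(Add(Mul(608, -527), Mul(-33, 2345)), Add(474521, 104973)) = Mul(Add(-320416, -77385), 579494) = Mul(-397801, 579494) = -230523292694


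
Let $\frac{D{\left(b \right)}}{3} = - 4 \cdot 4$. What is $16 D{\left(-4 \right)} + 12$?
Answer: $-756$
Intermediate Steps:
$D{\left(b \right)} = -48$ ($D{\left(b \right)} = 3 \left(- 4 \cdot 4\right) = 3 \left(\left(-1\right) 16\right) = 3 \left(-16\right) = -48$)
$16 D{\left(-4 \right)} + 12 = 16 \left(-48\right) + 12 = -768 + 12 = -756$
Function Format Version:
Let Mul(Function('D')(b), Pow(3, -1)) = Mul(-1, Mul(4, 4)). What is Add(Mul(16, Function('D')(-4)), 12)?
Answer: -756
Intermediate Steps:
Function('D')(b) = -48 (Function('D')(b) = Mul(3, Mul(-1, Mul(4, 4))) = Mul(3, Mul(-1, 16)) = Mul(3, -16) = -48)
Add(Mul(16, Function('D')(-4)), 12) = Add(Mul(16, -48), 12) = Add(-768, 12) = -756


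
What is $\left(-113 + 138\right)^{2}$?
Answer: $625$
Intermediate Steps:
$\left(-113 + 138\right)^{2} = 25^{2} = 625$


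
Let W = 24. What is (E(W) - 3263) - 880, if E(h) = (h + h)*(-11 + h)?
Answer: -3519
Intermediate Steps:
E(h) = 2*h*(-11 + h) (E(h) = (2*h)*(-11 + h) = 2*h*(-11 + h))
(E(W) - 3263) - 880 = (2*24*(-11 + 24) - 3263) - 880 = (2*24*13 - 3263) - 880 = (624 - 3263) - 880 = -2639 - 880 = -3519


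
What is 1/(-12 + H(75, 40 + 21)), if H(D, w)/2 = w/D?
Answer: -75/778 ≈ -0.096401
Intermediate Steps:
H(D, w) = 2*w/D (H(D, w) = 2*(w/D) = 2*w/D)
1/(-12 + H(75, 40 + 21)) = 1/(-12 + 2*(40 + 21)/75) = 1/(-12 + 2*61*(1/75)) = 1/(-12 + 122/75) = 1/(-778/75) = -75/778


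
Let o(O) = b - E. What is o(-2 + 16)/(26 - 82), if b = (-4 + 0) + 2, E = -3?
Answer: -1/56 ≈ -0.017857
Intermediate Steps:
b = -2 (b = -4 + 2 = -2)
o(O) = 1 (o(O) = -2 - 1*(-3) = -2 + 3 = 1)
o(-2 + 16)/(26 - 82) = 1/(26 - 82) = 1/(-56) = -1/56*1 = -1/56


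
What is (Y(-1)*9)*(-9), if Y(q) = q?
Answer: 81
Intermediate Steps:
(Y(-1)*9)*(-9) = -1*9*(-9) = -9*(-9) = 81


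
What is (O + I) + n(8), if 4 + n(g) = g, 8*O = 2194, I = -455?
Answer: -707/4 ≈ -176.75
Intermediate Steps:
O = 1097/4 (O = (⅛)*2194 = 1097/4 ≈ 274.25)
n(g) = -4 + g
(O + I) + n(8) = (1097/4 - 455) + (-4 + 8) = -723/4 + 4 = -707/4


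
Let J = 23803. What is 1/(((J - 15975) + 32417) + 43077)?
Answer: 1/83322 ≈ 1.2002e-5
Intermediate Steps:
1/(((J - 15975) + 32417) + 43077) = 1/(((23803 - 15975) + 32417) + 43077) = 1/((7828 + 32417) + 43077) = 1/(40245 + 43077) = 1/83322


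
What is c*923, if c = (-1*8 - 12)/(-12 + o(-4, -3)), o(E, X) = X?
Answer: 3692/3 ≈ 1230.7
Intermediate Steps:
c = 4/3 (c = (-1*8 - 12)/(-12 - 3) = (-8 - 12)/(-15) = -20*(-1/15) = 4/3 ≈ 1.3333)
c*923 = (4/3)*923 = 3692/3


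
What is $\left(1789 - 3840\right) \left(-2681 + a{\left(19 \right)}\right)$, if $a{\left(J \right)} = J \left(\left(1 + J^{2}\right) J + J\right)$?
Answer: $-263270462$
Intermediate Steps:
$a{\left(J \right)} = J \left(J + J \left(1 + J^{2}\right)\right)$ ($a{\left(J \right)} = J \left(J \left(1 + J^{2}\right) + J\right) = J \left(J + J \left(1 + J^{2}\right)\right)$)
$\left(1789 - 3840\right) \left(-2681 + a{\left(19 \right)}\right) = \left(1789 - 3840\right) \left(-2681 + 19^{2} \left(2 + 19^{2}\right)\right) = - 2051 \left(-2681 + 361 \left(2 + 361\right)\right) = - 2051 \left(-2681 + 361 \cdot 363\right) = - 2051 \left(-2681 + 131043\right) = \left(-2051\right) 128362 = -263270462$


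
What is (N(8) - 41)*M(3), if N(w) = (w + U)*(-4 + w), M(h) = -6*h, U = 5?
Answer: -198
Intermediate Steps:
N(w) = (-4 + w)*(5 + w) (N(w) = (w + 5)*(-4 + w) = (5 + w)*(-4 + w) = (-4 + w)*(5 + w))
(N(8) - 41)*M(3) = ((-20 + 8 + 8²) - 41)*(-6*3) = ((-20 + 8 + 64) - 41)*(-18) = (52 - 41)*(-18) = 11*(-18) = -198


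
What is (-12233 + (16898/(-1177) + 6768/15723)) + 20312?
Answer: 16583557599/2056219 ≈ 8065.1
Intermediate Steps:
(-12233 + (16898/(-1177) + 6768/15723)) + 20312 = (-12233 + (16898*(-1/1177) + 6768*(1/15723))) + 20312 = (-12233 + (-16898/1177 + 752/1747)) + 20312 = (-12233 - 28635702/2056219) + 20312 = -25182362729/2056219 + 20312 = 16583557599/2056219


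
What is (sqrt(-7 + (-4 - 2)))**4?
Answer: 169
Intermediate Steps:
(sqrt(-7 + (-4 - 2)))**4 = (sqrt(-7 - 6))**4 = (sqrt(-13))**4 = (I*sqrt(13))**4 = 169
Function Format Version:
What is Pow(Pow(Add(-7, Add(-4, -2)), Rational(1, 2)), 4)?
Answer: 169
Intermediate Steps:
Pow(Pow(Add(-7, Add(-4, -2)), Rational(1, 2)), 4) = Pow(Pow(Add(-7, -6), Rational(1, 2)), 4) = Pow(Pow(-13, Rational(1, 2)), 4) = Pow(Mul(I, Pow(13, Rational(1, 2))), 4) = 169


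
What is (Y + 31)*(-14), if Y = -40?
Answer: 126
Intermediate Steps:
(Y + 31)*(-14) = (-40 + 31)*(-14) = -9*(-14) = 126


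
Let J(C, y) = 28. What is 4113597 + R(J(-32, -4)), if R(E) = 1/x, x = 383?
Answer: 1575507652/383 ≈ 4.1136e+6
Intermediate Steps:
R(E) = 1/383
4113597 + R(J(-32, -4)) = 4113597 + 1/383 = 1575507652/383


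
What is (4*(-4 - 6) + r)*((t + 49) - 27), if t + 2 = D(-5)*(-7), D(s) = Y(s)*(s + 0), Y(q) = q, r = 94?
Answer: -8370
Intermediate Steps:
D(s) = s² (D(s) = s*(s + 0) = s*s = s²)
t = -177 (t = -2 + (-5)²*(-7) = -2 + 25*(-7) = -2 - 175 = -177)
(4*(-4 - 6) + r)*((t + 49) - 27) = (4*(-4 - 6) + 94)*((-177 + 49) - 27) = (4*(-10) + 94)*(-128 - 27) = (-40 + 94)*(-155) = 54*(-155) = -8370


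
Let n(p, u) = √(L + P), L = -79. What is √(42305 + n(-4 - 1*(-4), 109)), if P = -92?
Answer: √(42305 + 3*I*√19) ≈ 205.68 + 0.0318*I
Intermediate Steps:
n(p, u) = 3*I*√19 (n(p, u) = √(-79 - 92) = √(-171) = 3*I*√19)
√(42305 + n(-4 - 1*(-4), 109)) = √(42305 + 3*I*√19)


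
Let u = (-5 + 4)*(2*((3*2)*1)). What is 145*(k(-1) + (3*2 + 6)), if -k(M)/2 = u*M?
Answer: -1740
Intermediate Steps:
u = -12 (u = -2*6*1 = -2*6 = -1*12 = -12)
k(M) = 24*M (k(M) = -(-24)*M = 24*M)
145*(k(-1) + (3*2 + 6)) = 145*(24*(-1) + (3*2 + 6)) = 145*(-24 + (6 + 6)) = 145*(-24 + 12) = 145*(-12) = -1740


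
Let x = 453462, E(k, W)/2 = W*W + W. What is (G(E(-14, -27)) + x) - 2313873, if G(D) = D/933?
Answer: -578587353/311 ≈ -1.8604e+6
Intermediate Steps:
E(k, W) = 2*W + 2*W² (E(k, W) = 2*(W*W + W) = 2*(W² + W) = 2*(W + W²) = 2*W + 2*W²)
G(D) = D/933 (G(D) = D*(1/933) = D/933)
(G(E(-14, -27)) + x) - 2313873 = ((2*(-27)*(1 - 27))/933 + 453462) - 2313873 = ((2*(-27)*(-26))/933 + 453462) - 2313873 = ((1/933)*1404 + 453462) - 2313873 = (468/311 + 453462) - 2313873 = 141027150/311 - 2313873 = -578587353/311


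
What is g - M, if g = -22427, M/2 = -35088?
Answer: 47749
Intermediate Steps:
M = -70176 (M = 2*(-35088) = -70176)
g - M = -22427 - 1*(-70176) = -22427 + 70176 = 47749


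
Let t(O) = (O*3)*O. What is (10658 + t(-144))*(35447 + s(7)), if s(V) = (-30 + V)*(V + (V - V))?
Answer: 2571149676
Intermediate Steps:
s(V) = V*(-30 + V) (s(V) = (-30 + V)*(V + 0) = (-30 + V)*V = V*(-30 + V))
t(O) = 3*O² (t(O) = (3*O)*O = 3*O²)
(10658 + t(-144))*(35447 + s(7)) = (10658 + 3*(-144)²)*(35447 + 7*(-30 + 7)) = (10658 + 3*20736)*(35447 + 7*(-23)) = (10658 + 62208)*(35447 - 161) = 72866*35286 = 2571149676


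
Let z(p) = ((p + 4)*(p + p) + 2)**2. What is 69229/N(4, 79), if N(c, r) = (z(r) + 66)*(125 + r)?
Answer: 69229/35094022488 ≈ 1.9727e-6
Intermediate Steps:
z(p) = (2 + 2*p*(4 + p))**2 (z(p) = ((4 + p)*(2*p) + 2)**2 = (2*p*(4 + p) + 2)**2 = (2 + 2*p*(4 + p))**2)
N(c, r) = (66 + 4*(1 + r**2 + 4*r)**2)*(125 + r) (N(c, r) = (4*(1 + r**2 + 4*r)**2 + 66)*(125 + r) = (66 + 4*(1 + r**2 + 4*r)**2)*(125 + r))
69229/N(4, 79) = 69229/(8750 + 4*79**5 + 532*79**4 + 4070*79 + 4072*79**3 + 9032*79**2) = 69229/(8750 + 4*3077056399 + 532*38950081 + 321530 + 4072*493039 + 9032*6241) = 69229/(8750 + 12308225596 + 20721443092 + 321530 + 2007654808 + 56368712) = 69229/35094022488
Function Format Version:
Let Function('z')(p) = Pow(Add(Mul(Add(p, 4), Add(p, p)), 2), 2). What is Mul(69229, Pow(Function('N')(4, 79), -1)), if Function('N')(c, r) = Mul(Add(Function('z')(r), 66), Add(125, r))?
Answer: Rational(69229, 35094022488) ≈ 1.9727e-6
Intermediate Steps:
Function('z')(p) = Pow(Add(2, Mul(2, p, Add(4, p))), 2) (Function('z')(p) = Pow(Add(Mul(Add(4, p), Mul(2, p)), 2), 2) = Pow(Add(Mul(2, p, Add(4, p)), 2), 2) = Pow(Add(2, Mul(2, p, Add(4, p))), 2))
Function('N')(c, r) = Mul(Add(66, Mul(4, Pow(Add(1, Pow(r, 2), Mul(4, r)), 2))), Add(125, r)) (Function('N')(c, r) = Mul(Add(Mul(4, Pow(Add(1, Pow(r, 2), Mul(4, r)), 2)), 66), Add(125, r)) = Mul(Add(66, Mul(4, Pow(Add(1, Pow(r, 2), Mul(4, r)), 2))), Add(125, r)))
Mul(69229, Pow(Function('N')(4, 79), -1)) = Mul(69229, Pow(Add(8750, Mul(4, Pow(79, 5)), Mul(532, Pow(79, 4)), Mul(4070, 79), Mul(4072, Pow(79, 3)), Mul(9032, Pow(79, 2))), -1)) = Mul(69229, Pow(Add(8750, Mul(4, 3077056399), Mul(532, 38950081), 321530, Mul(4072, 493039), Mul(9032, 6241)), -1)) = Mul(69229, Pow(Add(8750, 12308225596, 20721443092, 321530, 2007654808, 56368712), -1)) = Mul(69229, Pow(35094022488, -1)) = Mul(69229, Rational(1, 35094022488)) = Rational(69229, 35094022488)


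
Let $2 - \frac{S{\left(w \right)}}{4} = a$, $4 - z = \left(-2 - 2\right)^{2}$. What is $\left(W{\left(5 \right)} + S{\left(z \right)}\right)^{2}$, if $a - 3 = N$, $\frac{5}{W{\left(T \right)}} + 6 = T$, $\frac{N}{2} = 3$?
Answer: $1089$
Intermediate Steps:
$N = 6$ ($N = 2 \cdot 3 = 6$)
$W{\left(T \right)} = \frac{5}{-6 + T}$
$a = 9$ ($a = 3 + 6 = 9$)
$z = -12$ ($z = 4 - \left(-2 - 2\right)^{2} = 4 - \left(-4\right)^{2} = 4 - 16 = -12$)
$S{\left(w \right)} = -28$ ($S{\left(w \right)} = 8 - 36 = -28$)
$\left(W{\left(5 \right)} + S{\left(z \right)}\right)^{2} = \left(\frac{5}{-6 + 5} - 28\right)^{2} = \left(\frac{5}{-1} - 28\right)^{2} = \left(5 \left(-1\right) - 28\right)^{2} = \left(-5 - 28\right)^{2} = \left(-33\right)^{2} = 1089$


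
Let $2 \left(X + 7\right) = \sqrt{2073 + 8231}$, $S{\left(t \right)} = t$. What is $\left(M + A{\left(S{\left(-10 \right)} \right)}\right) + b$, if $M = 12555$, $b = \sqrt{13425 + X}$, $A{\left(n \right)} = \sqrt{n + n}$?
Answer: $12555 + \sqrt{13418 + 4 \sqrt{161}} + 2 i \sqrt{5} \approx 12671.0 + 4.4721 i$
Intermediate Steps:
$X = -7 + 4 \sqrt{161}$ ($X = -7 + \frac{\sqrt{2073 + 8231}}{2} = -7 + \frac{\sqrt{10304}}{2} = -7 + \frac{8 \sqrt{161}}{2} = -7 + 4 \sqrt{161} \approx 43.754$)
$A{\left(n \right)} = \sqrt{2} \sqrt{n}$ ($A{\left(n \right)} = \sqrt{2 n} = \sqrt{2} \sqrt{n}$)
$b = \sqrt{13418 + 4 \sqrt{161}}$ ($b = \sqrt{13425 - \left(7 - 4 \sqrt{161}\right)} = \sqrt{13418 + 4 \sqrt{161}} \approx 116.05$)
$\left(M + A{\left(S{\left(-10 \right)} \right)}\right) + b = \left(12555 + \sqrt{2} \sqrt{-10}\right) + \sqrt{13418 + 4 \sqrt{161}} = \left(12555 + \sqrt{2} i \sqrt{10}\right) + \sqrt{13418 + 4 \sqrt{161}} = \left(12555 + 2 i \sqrt{5}\right) + \sqrt{13418 + 4 \sqrt{161}} = 12555 + \sqrt{13418 + 4 \sqrt{161}} + 2 i \sqrt{5}$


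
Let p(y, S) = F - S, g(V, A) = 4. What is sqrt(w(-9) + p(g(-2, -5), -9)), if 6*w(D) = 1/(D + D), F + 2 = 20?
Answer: sqrt(8745)/18 ≈ 5.1953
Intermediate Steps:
F = 18 (F = -2 + 20 = 18)
w(D) = 1/(12*D) (w(D) = 1/(6*(D + D)) = 1/(6*((2*D))) = (1/(2*D))/6 = 1/(12*D))
p(y, S) = 18 - S
sqrt(w(-9) + p(g(-2, -5), -9)) = sqrt((1/12)/(-9) + (18 - 1*(-9))) = sqrt((1/12)*(-1/9) + (18 + 9)) = sqrt(-1/108 + 27) = sqrt(2915/108) = sqrt(8745)/18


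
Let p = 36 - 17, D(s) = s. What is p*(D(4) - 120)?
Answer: -2204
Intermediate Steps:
p = 19
p*(D(4) - 120) = 19*(4 - 120) = 19*(-116) = -2204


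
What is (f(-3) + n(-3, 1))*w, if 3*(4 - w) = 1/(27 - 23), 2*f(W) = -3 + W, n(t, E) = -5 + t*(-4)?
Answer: 47/3 ≈ 15.667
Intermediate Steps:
n(t, E) = -5 - 4*t
f(W) = -3/2 + W/2 (f(W) = (-3 + W)/2 = -3/2 + W/2)
w = 47/12 (w = 4 - 1/(3*(27 - 23)) = 4 - 1/3/4 = 4 - 1/3*1/4 = 4 - 1/12 = 47/12 ≈ 3.9167)
(f(-3) + n(-3, 1))*w = ((-3/2 + (1/2)*(-3)) + (-5 - 4*(-3)))*(47/12) = ((-3/2 - 3/2) + (-5 + 12))*(47/12) = (-3 + 7)*(47/12) = 4*(47/12) = 47/3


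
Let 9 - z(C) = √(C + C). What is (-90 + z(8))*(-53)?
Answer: 4505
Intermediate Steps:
z(C) = 9 - √2*√C (z(C) = 9 - √(C + C) = 9 - √(2*C) = 9 - √2*√C)
(-90 + z(8))*(-53) = (-90 + (9 - √2*√8))*(-53) = (-90 + (9 - √2*2*√2))*(-53) = (-90 + (9 - 4))*(-53) = (-90 + 5)*(-53) = -85*(-53) = 4505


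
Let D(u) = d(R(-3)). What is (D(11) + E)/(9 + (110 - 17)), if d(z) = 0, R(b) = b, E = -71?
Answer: -71/102 ≈ -0.69608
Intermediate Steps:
D(u) = 0
(D(11) + E)/(9 + (110 - 17)) = (0 - 71)/(9 + (110 - 17)) = -71/(9 + 93) = -71/102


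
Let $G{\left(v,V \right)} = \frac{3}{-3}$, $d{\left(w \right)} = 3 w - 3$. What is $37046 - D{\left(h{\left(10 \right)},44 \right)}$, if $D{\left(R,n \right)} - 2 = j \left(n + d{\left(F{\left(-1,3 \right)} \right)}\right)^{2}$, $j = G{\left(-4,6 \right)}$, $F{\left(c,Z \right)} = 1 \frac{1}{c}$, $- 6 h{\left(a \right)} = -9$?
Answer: $38488$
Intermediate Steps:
$h{\left(a \right)} = \frac{3}{2}$ ($h{\left(a \right)} = \left(- \frac{1}{6}\right) \left(-9\right) = \frac{3}{2}$)
$F{\left(c,Z \right)} = \frac{1}{c}$
$d{\left(w \right)} = -3 + 3 w$
$G{\left(v,V \right)} = -1$ ($G{\left(v,V \right)} = 3 \left(- \frac{1}{3}\right) = -1$)
$j = -1$
$D{\left(R,n \right)} = 2 - \left(-6 + n\right)^{2}$ ($D{\left(R,n \right)} = 2 - \left(n - \left(3 - \frac{3}{-1}\right)\right)^{2} = 2 - \left(n + \left(-3 + 3 \left(-1\right)\right)\right)^{2} = 2 - \left(n - 6\right)^{2} = 2 - \left(-6 + n\right)^{2}$)
$37046 - D{\left(h{\left(10 \right)},44 \right)} = 37046 - \left(2 - \left(-6 + 44\right)^{2}\right) = 37046 - \left(2 - 38^{2}\right) = 37046 - \left(2 - 1444\right) = 37046 - -1442 = 37046 + 1442 = 38488$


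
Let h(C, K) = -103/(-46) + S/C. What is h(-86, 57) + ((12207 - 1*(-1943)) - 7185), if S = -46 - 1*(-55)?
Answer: 6890496/989 ≈ 6967.1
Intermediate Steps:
S = 9 (S = -46 + 55 = 9)
h(C, K) = 103/46 + 9/C (h(C, K) = -103/(-46) + 9/C = -103*(-1/46) + 9/C = 103/46 + 9/C)
h(-86, 57) + ((12207 - 1*(-1943)) - 7185) = (103/46 + 9/(-86)) + ((12207 - 1*(-1943)) - 7185) = (103/46 + 9*(-1/86)) + ((12207 + 1943) - 7185) = (103/46 - 9/86) + (14150 - 7185) = 2111/989 + 6965 = 6890496/989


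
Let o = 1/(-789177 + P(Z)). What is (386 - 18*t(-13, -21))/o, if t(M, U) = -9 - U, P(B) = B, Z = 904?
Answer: -134006410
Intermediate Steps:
o = -1/788273 (o = 1/(-789177 + 904) = 1/(-788273) = -1/788273 ≈ -1.2686e-6)
(386 - 18*t(-13, -21))/o = (386 - 18*(-9 - 1*(-21)))/(-1/788273) = (386 - 18*(-9 + 21))*(-788273) = (386 - 18*12)*(-788273) = (386 - 216)*(-788273) = 170*(-788273) = -134006410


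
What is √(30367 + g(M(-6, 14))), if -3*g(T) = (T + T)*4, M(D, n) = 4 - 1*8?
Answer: √273399/3 ≈ 174.29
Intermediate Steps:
M(D, n) = -4 (M(D, n) = 4 - 8 = -4)
g(T) = -8*T/3 (g(T) = -(T + T)*4/3 = -2*T*4/3 = -8*T/3)
√(30367 + g(M(-6, 14))) = √(30367 - 8/3*(-4)) = √(30367 + 32/3) = √(91133/3) = √273399/3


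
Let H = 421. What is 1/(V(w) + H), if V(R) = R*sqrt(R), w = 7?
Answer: 421/176898 - 7*sqrt(7)/176898 ≈ 0.0022752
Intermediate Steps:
V(R) = R**(3/2)
1/(V(w) + H) = 1/(7**(3/2) + 421) = 1/(7*sqrt(7) + 421) = 1/(421 + 7*sqrt(7))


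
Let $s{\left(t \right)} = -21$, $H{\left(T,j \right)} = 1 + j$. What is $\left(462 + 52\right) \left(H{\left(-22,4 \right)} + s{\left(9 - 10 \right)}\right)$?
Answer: $-8224$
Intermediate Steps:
$\left(462 + 52\right) \left(H{\left(-22,4 \right)} + s{\left(9 - 10 \right)}\right) = \left(462 + 52\right) \left(\left(1 + 4\right) - 21\right) = 514 \left(5 - 21\right) = 514 \left(-16\right) = -8224$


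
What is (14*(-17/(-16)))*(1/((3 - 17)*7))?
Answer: -17/112 ≈ -0.15179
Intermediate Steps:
(14*(-17/(-16)))*(1/((3 - 17)*7)) = (14*(-17*(-1/16)))*((1/7)/(-14)) = (14*(17/16))*(-1/14*1/7) = (119/8)*(-1/98) = -17/112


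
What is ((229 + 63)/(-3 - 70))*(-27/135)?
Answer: 4/5 ≈ 0.80000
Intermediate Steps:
((229 + 63)/(-3 - 70))*(-27/135) = (292/(-73))*(-27*1/135) = (292*(-1/73))*(-1/5) = -4*(-1/5) = 4/5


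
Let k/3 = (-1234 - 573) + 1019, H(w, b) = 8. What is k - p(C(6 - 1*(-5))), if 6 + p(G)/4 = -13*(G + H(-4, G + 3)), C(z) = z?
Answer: -1352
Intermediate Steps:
p(G) = -440 - 52*G (p(G) = -24 + 4*(-13*(G + 8)) = -24 + 4*(-13*(8 + G)) = -24 + 4*(-104 - 13*G) = -24 + (-416 - 52*G) = -440 - 52*G)
k = -2364 (k = 3*((-1234 - 573) + 1019) = 3*(-1807 + 1019) = 3*(-788) = -2364)
k - p(C(6 - 1*(-5))) = -2364 - (-440 - 52*(6 - 1*(-5))) = -2364 - (-440 - 52*(6 + 5)) = -2364 - (-440 - 52*11) = -2364 - (-440 - 572) = -2364 - 1*(-1012) = -2364 + 1012 = -1352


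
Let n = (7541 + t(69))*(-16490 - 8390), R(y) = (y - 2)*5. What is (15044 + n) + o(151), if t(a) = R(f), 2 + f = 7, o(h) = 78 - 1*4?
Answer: -187978162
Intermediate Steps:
o(h) = 74 (o(h) = 78 - 4 = 74)
f = 5 (f = -2 + 7 = 5)
R(y) = -10 + 5*y (R(y) = (-2 + y)*5 = -10 + 5*y)
t(a) = 15 (t(a) = -10 + 5*5 = -10 + 25 = 15)
n = -187993280 (n = (7541 + 15)*(-16490 - 8390) = 7556*(-24880) = -187993280)
(15044 + n) + o(151) = (15044 - 187993280) + 74 = -187978236 + 74 = -187978162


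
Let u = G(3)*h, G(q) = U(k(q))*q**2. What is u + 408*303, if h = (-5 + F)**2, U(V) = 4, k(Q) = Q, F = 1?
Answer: 124200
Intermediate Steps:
G(q) = 4*q**2
h = 16 (h = (-5 + 1)**2 = (-4)**2 = 16)
u = 576 (u = (4*3**2)*16 = (4*9)*16 = 36*16 = 576)
u + 408*303 = 576 + 408*303 = 576 + 123624 = 124200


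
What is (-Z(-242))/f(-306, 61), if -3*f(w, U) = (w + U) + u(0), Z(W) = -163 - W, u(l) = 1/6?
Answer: -1422/1469 ≈ -0.96801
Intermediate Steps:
u(l) = ⅙
f(w, U) = -1/18 - U/3 - w/3 (f(w, U) = -((w + U) + ⅙)/3 = -((U + w) + ⅙)/3 = -(⅙ + U + w)/3 = -1/18 - U/3 - w/3)
(-Z(-242))/f(-306, 61) = (-(-163 - 1*(-242)))/(-1/18 - ⅓*61 - ⅓*(-306)) = (-(-163 + 242))/(-1/18 - 61/3 + 102) = (-1*79)/(1469/18) = -79*18/1469 = -1422/1469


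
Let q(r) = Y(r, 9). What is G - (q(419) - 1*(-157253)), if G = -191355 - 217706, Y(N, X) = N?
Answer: -566733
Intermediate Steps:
q(r) = r
G = -409061
G - (q(419) - 1*(-157253)) = -409061 - (419 - 1*(-157253)) = -409061 - (419 + 157253) = -409061 - 1*157672 = -409061 - 157672 = -566733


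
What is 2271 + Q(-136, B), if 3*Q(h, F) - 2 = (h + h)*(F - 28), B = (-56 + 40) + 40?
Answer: 7903/3 ≈ 2634.3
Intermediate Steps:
B = 24 (B = -16 + 40 = 24)
Q(h, F) = 2/3 + 2*h*(-28 + F)/3 (Q(h, F) = 2/3 + ((h + h)*(F - 28))/3 = 2/3 + ((2*h)*(-28 + F))/3 = 2/3 + (2*h*(-28 + F))/3 = 2/3 + 2*h*(-28 + F)/3)
2271 + Q(-136, B) = 2271 + (2/3 - 56/3*(-136) + (2/3)*24*(-136)) = 2271 + (2/3 + 7616/3 - 2176) = 2271 + 1090/3 = 7903/3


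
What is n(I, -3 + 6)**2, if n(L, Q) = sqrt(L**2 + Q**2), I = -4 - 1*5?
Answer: 90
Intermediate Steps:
I = -9 (I = -4 - 5 = -9)
n(I, -3 + 6)**2 = (sqrt((-9)**2 + (-3 + 6)**2))**2 = (sqrt(81 + 3**2))**2 = (sqrt(81 + 9))**2 = (sqrt(90))**2 = (3*sqrt(10))**2 = 90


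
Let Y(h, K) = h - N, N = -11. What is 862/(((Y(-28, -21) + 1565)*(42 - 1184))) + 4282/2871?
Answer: 420406295/281966652 ≈ 1.4910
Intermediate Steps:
Y(h, K) = 11 + h (Y(h, K) = h - 1*(-11) = h + 11 = 11 + h)
862/(((Y(-28, -21) + 1565)*(42 - 1184))) + 4282/2871 = 862/((((11 - 28) + 1565)*(42 - 1184))) + 4282/2871 = 862/(((-17 + 1565)*(-1142))) + 4282*(1/2871) = 862/((1548*(-1142))) + 4282/2871 = 862/(-1767816) + 4282/2871 = 862*(-1/1767816) + 4282/2871 = -431/883908 + 4282/2871 = 420406295/281966652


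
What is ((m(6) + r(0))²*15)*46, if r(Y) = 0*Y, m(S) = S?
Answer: 24840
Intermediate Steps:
r(Y) = 0
((m(6) + r(0))²*15)*46 = ((6 + 0)²*15)*46 = (6²*15)*46 = (36*15)*46 = 540*46 = 24840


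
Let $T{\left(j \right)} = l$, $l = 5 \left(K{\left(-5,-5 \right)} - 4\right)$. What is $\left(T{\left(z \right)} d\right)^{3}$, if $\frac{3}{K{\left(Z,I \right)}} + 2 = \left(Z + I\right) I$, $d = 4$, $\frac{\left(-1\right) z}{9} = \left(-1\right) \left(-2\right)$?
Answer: $- \frac{31255875}{64} \approx -4.8837 \cdot 10^{5}$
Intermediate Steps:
$z = -18$ ($z = - 9 \left(\left(-1\right) \left(-2\right)\right) = \left(-9\right) 2 = -18$)
$K{\left(Z,I \right)} = \frac{3}{-2 + I \left(I + Z\right)}$ ($K{\left(Z,I \right)} = \frac{3}{-2 + \left(Z + I\right) I} = \frac{3}{-2 + \left(I + Z\right) I} = \frac{3}{-2 + I \left(I + Z\right)}$)
$l = - \frac{315}{16}$ ($l = 5 \left(\frac{3}{-2 + \left(-5\right)^{2} - -25} - 4\right) = 5 \left(\frac{3}{-2 + 25 + 25} - 4\right) = 5 \left(\frac{3}{48} - 4\right) = 5 \left(3 \cdot \frac{1}{48} - 4\right) = 5 \left(\frac{1}{16} - 4\right) = 5 \left(- \frac{63}{16}\right) = - \frac{315}{16} \approx -19.688$)
$T{\left(j \right)} = - \frac{315}{16}$
$\left(T{\left(z \right)} d\right)^{3} = \left(\left(- \frac{315}{16}\right) 4\right)^{3} = \left(- \frac{315}{4}\right)^{3} = - \frac{31255875}{64}$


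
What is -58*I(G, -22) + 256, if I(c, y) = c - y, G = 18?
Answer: -2064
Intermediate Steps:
-58*I(G, -22) + 256 = -58*(18 - 1*(-22)) + 256 = -58*(18 + 22) + 256 = -58*40 + 256 = -2320 + 256 = -2064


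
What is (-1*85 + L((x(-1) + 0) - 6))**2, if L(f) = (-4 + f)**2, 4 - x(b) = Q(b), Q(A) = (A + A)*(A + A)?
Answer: 225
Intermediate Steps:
Q(A) = 4*A**2 (Q(A) = (2*A)*(2*A) = 4*A**2)
x(b) = 4 - 4*b**2
(-1*85 + L((x(-1) + 0) - 6))**2 = (-1*85 + (-4 + (((4 - 4*(-1)**2) + 0) - 6))**2)**2 = (-85 + (-4 + (((4 - 4*1) + 0) - 6))**2)**2 = (-85 + (-4 + (((4 - 4) + 0) - 6))**2)**2 = (-85 + (-4 + ((0 + 0) - 6))**2)**2 = (-85 + (-4 + (0 - 6))**2)**2 = (-85 + (-4 - 6)**2)**2 = (-85 + (-10)**2)**2 = (-85 + 100)**2 = 15**2 = 225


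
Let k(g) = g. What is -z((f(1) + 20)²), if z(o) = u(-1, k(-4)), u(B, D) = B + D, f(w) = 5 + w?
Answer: 5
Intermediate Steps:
z(o) = -5 (z(o) = -1 - 4 = -5)
-z((f(1) + 20)²) = -1*(-5) = 5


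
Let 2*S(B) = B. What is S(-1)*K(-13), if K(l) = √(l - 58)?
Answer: -I*√71/2 ≈ -4.2131*I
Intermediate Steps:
S(B) = B/2
K(l) = √(-58 + l)
S(-1)*K(-13) = ((½)*(-1))*√(-58 - 13) = -I*√71/2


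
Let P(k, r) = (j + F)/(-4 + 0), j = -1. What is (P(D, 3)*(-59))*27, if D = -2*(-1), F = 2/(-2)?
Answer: -1593/2 ≈ -796.50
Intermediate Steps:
F = -1 (F = 2*(-1/2) = -1)
D = 2
P(k, r) = 1/2 (P(k, r) = (-1 - 1)/(-4 + 0) = -2/(-4) = -2*(-1/4) = 1/2)
(P(D, 3)*(-59))*27 = ((1/2)*(-59))*27 = -59/2*27 = -1593/2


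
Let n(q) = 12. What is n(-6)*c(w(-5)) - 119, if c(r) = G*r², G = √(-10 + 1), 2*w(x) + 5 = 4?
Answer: -119 + 9*I ≈ -119.0 + 9.0*I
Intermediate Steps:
w(x) = -½ (w(x) = -5/2 + (½)*4 = -5/2 + 2 = -½)
G = 3*I (G = √(-9) = 3*I ≈ 3.0*I)
c(r) = 3*I*r² (c(r) = (3*I)*r² = 3*I*r²)
n(-6)*c(w(-5)) - 119 = 12*(3*I*(-½)²) - 119 = 12*(3*I*(¼)) - 119 = 12*(3*I/4) - 119 = 9*I - 119 = -119 + 9*I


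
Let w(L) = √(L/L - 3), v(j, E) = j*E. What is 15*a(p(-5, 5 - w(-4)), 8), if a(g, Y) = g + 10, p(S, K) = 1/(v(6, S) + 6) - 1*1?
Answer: 1075/8 ≈ 134.38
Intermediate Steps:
v(j, E) = E*j
w(L) = I*√2 (w(L) = √(1 - 3) = √(-2) = I*√2)
p(S, K) = -1 + 1/(6 + 6*S) (p(S, K) = 1/(S*6 + 6) - 1*1 = 1/(6*S + 6) - 1 = 1/(6 + 6*S) - 1 = -1 + 1/(6 + 6*S))
a(g, Y) = 10 + g
15*a(p(-5, 5 - w(-4)), 8) = 15*(10 + (-⅚ - 1*(-5))/(1 - 5)) = 15*(10 + (-⅚ + 5)/(-4)) = 15*(10 - ¼*25/6) = 15*(10 - 25/24) = 15*(215/24) = 1075/8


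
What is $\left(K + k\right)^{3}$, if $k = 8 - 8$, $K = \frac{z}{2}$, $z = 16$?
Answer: $512$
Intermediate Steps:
$K = 8$ ($K = \frac{16}{2} = 16 \cdot \frac{1}{2} = 8$)
$k = 0$ ($k = 8 - 8 = 0$)
$\left(K + k\right)^{3} = \left(8 + 0\right)^{3} = 8^{3} = 512$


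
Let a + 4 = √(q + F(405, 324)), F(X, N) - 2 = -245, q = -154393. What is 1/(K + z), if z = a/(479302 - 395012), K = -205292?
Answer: -364639860908590/74857646342950359623 - 42145*I*√38659/74857646342950359623 ≈ -4.8711e-6 - 1.107e-13*I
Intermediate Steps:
F(X, N) = -243 (F(X, N) = 2 - 245 = -243)
a = -4 + 2*I*√38659 (a = -4 + √(-154393 - 243) = -4 + √(-154636) = -4 + 2*I*√38659 ≈ -4.0 + 393.24*I)
z = -2/42145 + I*√38659/42145 (z = (-4 + 2*I*√38659)/(479302 - 395012) = (-4 + 2*I*√38659)/84290 = (-4 + 2*I*√38659)*(1/84290) = -2/42145 + I*√38659/42145 ≈ -4.7455e-5 + 0.0046653*I)
1/(K + z) = 1/(-205292 + (-2/42145 + I*√38659/42145)) = 1/(-8652031342/42145 + I*√38659/42145)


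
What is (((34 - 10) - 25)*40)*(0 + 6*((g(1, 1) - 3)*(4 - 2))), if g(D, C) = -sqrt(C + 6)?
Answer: 1440 + 480*sqrt(7) ≈ 2710.0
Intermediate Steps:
g(D, C) = -sqrt(6 + C)
(((34 - 10) - 25)*40)*(0 + 6*((g(1, 1) - 3)*(4 - 2))) = (((34 - 10) - 25)*40)*(0 + 6*((-sqrt(6 + 1) - 3)*(4 - 2))) = ((24 - 25)*40)*(0 + 6*((-sqrt(7) - 3)*2)) = (-1*40)*(0 + 6*((-3 - sqrt(7))*2)) = -40*(0 + 6*(-6 - 2*sqrt(7))) = -40*(0 + (-36 - 12*sqrt(7))) = -40*(-36 - 12*sqrt(7)) = 1440 + 480*sqrt(7)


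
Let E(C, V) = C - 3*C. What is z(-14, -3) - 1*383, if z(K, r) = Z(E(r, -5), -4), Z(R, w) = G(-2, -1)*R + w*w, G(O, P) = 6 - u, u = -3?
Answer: -313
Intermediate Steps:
G(O, P) = 9 (G(O, P) = 6 - 1*(-3) = 6 + 3 = 9)
E(C, V) = -2*C
Z(R, w) = w² + 9*R (Z(R, w) = 9*R + w*w = 9*R + w² = w² + 9*R)
z(K, r) = 16 - 18*r (z(K, r) = (-4)² + 9*(-2*r) = 16 - 18*r)
z(-14, -3) - 1*383 = (16 - 18*(-3)) - 1*383 = (16 + 54) - 383 = 70 - 383 = -313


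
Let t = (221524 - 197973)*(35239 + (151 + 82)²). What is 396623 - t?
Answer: -2108077305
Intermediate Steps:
t = 2108473928 (t = 23551*(35239 + 233²) = 23551*(35239 + 54289) = 23551*89528 = 2108473928)
396623 - t = 396623 - 1*2108473928 = 396623 - 2108473928 = -2108077305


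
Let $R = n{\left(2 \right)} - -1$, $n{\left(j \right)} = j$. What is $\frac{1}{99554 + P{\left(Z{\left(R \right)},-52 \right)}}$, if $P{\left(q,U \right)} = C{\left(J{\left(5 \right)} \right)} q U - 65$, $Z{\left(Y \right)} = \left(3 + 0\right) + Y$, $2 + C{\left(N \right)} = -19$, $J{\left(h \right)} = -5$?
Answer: $\frac{1}{106041} \approx 9.4303 \cdot 10^{-6}$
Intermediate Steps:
$C{\left(N \right)} = -21$ ($C{\left(N \right)} = -2 - 19 = -21$)
$R = 3$ ($R = 2 - -1 = 2 + 1 = 3$)
$Z{\left(Y \right)} = 3 + Y$
$P{\left(q,U \right)} = -65 - 21 U q$ ($P{\left(q,U \right)} = - 21 q U - 65 = - 21 U q - 65 = -65 - 21 U q$)
$\frac{1}{99554 + P{\left(Z{\left(R \right)},-52 \right)}} = \frac{1}{99554 - \left(65 - 1092 \left(3 + 3\right)\right)} = \frac{1}{99554 - \left(65 - 6552\right)} = \frac{1}{99554 + \left(-65 + 6552\right)} = \frac{1}{99554 + 6487} = \frac{1}{106041}$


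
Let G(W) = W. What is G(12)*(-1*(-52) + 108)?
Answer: 1920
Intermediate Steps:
G(12)*(-1*(-52) + 108) = 12*(-1*(-52) + 108) = 12*(52 + 108) = 12*160 = 1920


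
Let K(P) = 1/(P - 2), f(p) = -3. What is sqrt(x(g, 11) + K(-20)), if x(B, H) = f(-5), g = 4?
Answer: I*sqrt(1474)/22 ≈ 1.7451*I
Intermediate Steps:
x(B, H) = -3
K(P) = 1/(-2 + P)
sqrt(x(g, 11) + K(-20)) = sqrt(-3 + 1/(-2 - 20)) = sqrt(-3 + 1/(-22)) = sqrt(-3 - 1/22) = sqrt(-67/22) = I*sqrt(1474)/22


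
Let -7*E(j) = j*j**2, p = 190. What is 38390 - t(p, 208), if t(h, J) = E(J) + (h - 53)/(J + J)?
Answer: 3855338113/2912 ≈ 1.3239e+6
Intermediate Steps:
E(j) = -j**3/7 (E(j) = -j*j**2/7 = -j**3/7)
t(h, J) = -J**3/7 + (-53 + h)/(2*J) (t(h, J) = -J**3/7 + (h - 53)/(J + J) = -J**3/7 + (-53 + h)/((2*J)) = -J**3/7 + (-53 + h)*(1/(2*J)) = -J**3/7 + (-53 + h)/(2*J))
38390 - t(p, 208) = 38390 - (-371 - 2*208**4 + 7*190)/(14*208) = 38390 - (-371 - 2*1871773696 + 1330)/(14*208) = 38390 - (-371 - 3743547392 + 1330)/(14*208) = 38390 - (-3743546433)/(14*208) = 38390 - 1*(-3743546433/2912) = 38390 + 3743546433/2912 = 3855338113/2912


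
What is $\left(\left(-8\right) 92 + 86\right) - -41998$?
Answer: $41348$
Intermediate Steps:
$\left(\left(-8\right) 92 + 86\right) - -41998 = \left(-736 + 86\right) + 41998 = -650 + 41998 = 41348$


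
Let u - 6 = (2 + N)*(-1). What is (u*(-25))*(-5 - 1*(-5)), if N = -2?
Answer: 0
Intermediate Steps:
u = 6 (u = 6 + (2 - 2)*(-1) = 6 + 0*(-1) = 6 + 0 = 6)
(u*(-25))*(-5 - 1*(-5)) = (6*(-25))*(-5 - 1*(-5)) = -150*(-5 + 5) = -150*0 = 0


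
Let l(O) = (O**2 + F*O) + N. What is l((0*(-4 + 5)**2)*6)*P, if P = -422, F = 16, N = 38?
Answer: -16036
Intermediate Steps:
l(O) = 38 + O**2 + 16*O (l(O) = (O**2 + 16*O) + 38 = 38 + O**2 + 16*O)
l((0*(-4 + 5)**2)*6)*P = (38 + ((0*(-4 + 5)**2)*6)**2 + 16*((0*(-4 + 5)**2)*6))*(-422) = (38 + ((0*1**2)*6)**2 + 16*((0*1**2)*6))*(-422) = (38 + ((0*1)*6)**2 + 16*((0*1)*6))*(-422) = (38 + (0*6)**2 + 16*(0*6))*(-422) = (38 + 0**2 + 16*0)*(-422) = (38 + 0 + 0)*(-422) = 38*(-422) = -16036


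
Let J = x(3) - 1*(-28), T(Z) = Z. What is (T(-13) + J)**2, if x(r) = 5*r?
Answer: 900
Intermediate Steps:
J = 43 (J = 5*3 - 1*(-28) = 15 + 28 = 43)
(T(-13) + J)**2 = (-13 + 43)**2 = 30**2 = 900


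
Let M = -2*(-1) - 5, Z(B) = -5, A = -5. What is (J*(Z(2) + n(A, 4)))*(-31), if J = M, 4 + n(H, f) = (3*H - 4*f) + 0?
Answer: -3720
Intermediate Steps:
M = -3 (M = 2 - 5 = -3)
n(H, f) = -4 - 4*f + 3*H (n(H, f) = -4 + ((3*H - 4*f) + 0) = -4 + ((-4*f + 3*H) + 0) = -4 + (-4*f + 3*H) = -4 - 4*f + 3*H)
J = -3
(J*(Z(2) + n(A, 4)))*(-31) = -3*(-5 + (-4 - 4*4 + 3*(-5)))*(-31) = -3*(-5 + (-4 - 16 - 15))*(-31) = -3*(-5 - 35)*(-31) = -3*(-40)*(-31) = 120*(-31) = -3720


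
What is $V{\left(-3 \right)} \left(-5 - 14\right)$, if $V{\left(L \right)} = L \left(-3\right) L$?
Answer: $513$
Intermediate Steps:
$V{\left(L \right)} = - 3 L^{2}$ ($V{\left(L \right)} = - 3 L L = - 3 L^{2}$)
$V{\left(-3 \right)} \left(-5 - 14\right) = - 3 \left(-3\right)^{2} \left(-5 - 14\right) = \left(-3\right) 9 \left(-19\right) = \left(-27\right) \left(-19\right) = 513$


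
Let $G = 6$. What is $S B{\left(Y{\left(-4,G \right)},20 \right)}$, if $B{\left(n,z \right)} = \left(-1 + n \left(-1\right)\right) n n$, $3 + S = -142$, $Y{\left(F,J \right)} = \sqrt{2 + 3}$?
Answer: $725 + 725 \sqrt{5} \approx 2346.1$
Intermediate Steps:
$Y{\left(F,J \right)} = \sqrt{5}$
$S = -145$ ($S = -3 - 142 = -145$)
$B{\left(n,z \right)} = n^{2} \left(-1 - n\right)$ ($B{\left(n,z \right)} = \left(-1 - n\right) n n = n \left(-1 - n\right) n = n^{2} \left(-1 - n\right)$)
$S B{\left(Y{\left(-4,G \right)},20 \right)} = - 145 \left(\sqrt{5}\right)^{2} \left(-1 - \sqrt{5}\right) = - 145 \cdot 5 \left(-1 - \sqrt{5}\right) = - 145 \left(-5 - 5 \sqrt{5}\right) = 725 + 725 \sqrt{5}$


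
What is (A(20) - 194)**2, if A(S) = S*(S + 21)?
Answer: 391876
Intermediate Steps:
A(S) = S*(21 + S)
(A(20) - 194)**2 = (20*(21 + 20) - 194)**2 = (20*41 - 194)**2 = (820 - 194)**2 = 626**2 = 391876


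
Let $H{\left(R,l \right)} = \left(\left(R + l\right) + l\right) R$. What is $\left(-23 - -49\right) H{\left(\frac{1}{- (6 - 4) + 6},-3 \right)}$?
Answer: $- \frac{299}{8} \approx -37.375$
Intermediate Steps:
$H{\left(R,l \right)} = R \left(R + 2 l\right)$ ($H{\left(R,l \right)} = \left(R + 2 l\right) R = R \left(R + 2 l\right)$)
$\left(-23 - -49\right) H{\left(\frac{1}{- (6 - 4) + 6},-3 \right)} = \left(-23 - -49\right) \frac{\frac{1}{- (6 - 4) + 6} + 2 \left(-3\right)}{- (6 - 4) + 6} = \left(-23 + 49\right) \frac{\frac{1}{\left(-1\right) 2 + 6} - 6}{\left(-1\right) 2 + 6} = 26 \frac{\frac{1}{-2 + 6} - 6}{-2 + 6} = 26 \frac{\frac{1}{4} - 6}{4} = 26 \cdot \frac{1}{4} \left(- \frac{23}{4}\right) = 26 \left(- \frac{23}{16}\right) = - \frac{299}{8}$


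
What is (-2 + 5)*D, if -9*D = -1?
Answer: ⅓ ≈ 0.33333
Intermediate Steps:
D = ⅑ (D = -⅑*(-1) = ⅑ ≈ 0.11111)
(-2 + 5)*D = (-2 + 5)*(⅑) = 3*(⅑) = ⅓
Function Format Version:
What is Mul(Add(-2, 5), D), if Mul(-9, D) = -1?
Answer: Rational(1, 3) ≈ 0.33333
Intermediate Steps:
D = Rational(1, 9) (D = Mul(Rational(-1, 9), -1) = Rational(1, 9) ≈ 0.11111)
Mul(Add(-2, 5), D) = Mul(Add(-2, 5), Rational(1, 9)) = Mul(3, Rational(1, 9)) = Rational(1, 3)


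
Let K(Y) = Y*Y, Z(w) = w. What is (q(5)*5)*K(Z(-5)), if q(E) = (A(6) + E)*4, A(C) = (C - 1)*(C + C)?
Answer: 32500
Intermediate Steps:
A(C) = 2*C*(-1 + C) (A(C) = (-1 + C)*(2*C) = 2*C*(-1 + C))
K(Y) = Y**2
q(E) = 240 + 4*E (q(E) = (2*6*(-1 + 6) + E)*4 = (2*6*5 + E)*4 = (60 + E)*4 = 240 + 4*E)
(q(5)*5)*K(Z(-5)) = ((240 + 4*5)*5)*(-5)**2 = ((240 + 20)*5)*25 = (260*5)*25 = 1300*25 = 32500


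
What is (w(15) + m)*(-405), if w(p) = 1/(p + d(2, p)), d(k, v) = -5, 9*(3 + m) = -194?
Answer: 19809/2 ≈ 9904.5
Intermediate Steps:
m = -221/9 (m = -3 + (1/9)*(-194) = -3 - 194/9 = -221/9 ≈ -24.556)
w(p) = 1/(-5 + p) (w(p) = 1/(p - 5) = 1/(-5 + p))
(w(15) + m)*(-405) = (1/(-5 + 15) - 221/9)*(-405) = (1/10 - 221/9)*(-405) = -2201/90*(-405) = 19809/2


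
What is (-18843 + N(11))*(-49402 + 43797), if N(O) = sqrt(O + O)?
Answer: 105615015 - 5605*sqrt(22) ≈ 1.0559e+8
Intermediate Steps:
N(O) = sqrt(2)*sqrt(O) (N(O) = sqrt(2*O) = sqrt(2)*sqrt(O))
(-18843 + N(11))*(-49402 + 43797) = (-18843 + sqrt(2)*sqrt(11))*(-49402 + 43797) = (-18843 + sqrt(22))*(-5605) = 105615015 - 5605*sqrt(22)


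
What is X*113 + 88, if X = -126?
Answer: -14150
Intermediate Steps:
X*113 + 88 = -126*113 + 88 = -14238 + 88 = -14150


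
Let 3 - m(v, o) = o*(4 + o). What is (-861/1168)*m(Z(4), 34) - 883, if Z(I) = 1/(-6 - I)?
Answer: 78485/1168 ≈ 67.196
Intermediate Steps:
m(v, o) = 3 - o*(4 + o)
(-861/1168)*m(Z(4), 34) - 883 = (-861/1168)*(3 - 1*34**2 - 4*34) - 883 = (-861*1/1168)*(3 - 1*1156 - 136) - 883 = -861*(3 - 1156 - 136)/1168 - 883 = -861/1168*(-1289) - 883 = 1109829/1168 - 883 = 78485/1168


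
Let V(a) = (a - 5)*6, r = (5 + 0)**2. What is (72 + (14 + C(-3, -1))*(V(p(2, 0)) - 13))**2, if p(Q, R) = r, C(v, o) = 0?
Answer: 2464900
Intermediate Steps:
r = 25 (r = 5**2 = 25)
p(Q, R) = 25
V(a) = -30 + 6*a (V(a) = (-5 + a)*6 = -30 + 6*a)
(72 + (14 + C(-3, -1))*(V(p(2, 0)) - 13))**2 = (72 + (14 + 0)*((-30 + 6*25) - 13))**2 = (72 + 14*((-30 + 150) - 13))**2 = (72 + 14*(120 - 13))**2 = (72 + 14*107)**2 = (72 + 1498)**2 = 1570**2 = 2464900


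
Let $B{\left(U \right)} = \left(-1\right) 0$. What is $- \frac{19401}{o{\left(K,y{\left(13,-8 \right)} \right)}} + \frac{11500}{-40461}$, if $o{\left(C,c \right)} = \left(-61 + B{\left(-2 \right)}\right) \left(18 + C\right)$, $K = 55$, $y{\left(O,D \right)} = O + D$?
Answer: $\frac{733774361}{180172833} \approx 4.0726$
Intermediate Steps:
$y{\left(O,D \right)} = D + O$
$B{\left(U \right)} = 0$
$o{\left(C,c \right)} = -1098 - 61 C$ ($o{\left(C,c \right)} = \left(-61 + 0\right) \left(18 + C\right) = - 61 \left(18 + C\right) = -1098 - 61 C$)
$- \frac{19401}{o{\left(K,y{\left(13,-8 \right)} \right)}} + \frac{11500}{-40461} = - \frac{19401}{-1098 - 3355} + \frac{11500}{-40461} = - \frac{19401}{-1098 - 3355} + 11500 \left(- \frac{1}{40461}\right) = - \frac{19401}{-4453} - \frac{11500}{40461} = \left(-19401\right) \left(- \frac{1}{4453}\right) - \frac{11500}{40461} = \frac{19401}{4453} - \frac{11500}{40461} = \frac{733774361}{180172833}$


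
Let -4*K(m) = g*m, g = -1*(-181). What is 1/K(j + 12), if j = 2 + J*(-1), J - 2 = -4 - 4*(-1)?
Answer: -1/543 ≈ -0.0018416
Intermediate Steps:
J = 2 (J = 2 + (-4 - 4*(-1)) = 2 + (-4 - 1*(-4)) = 2 + (-4 + 4) = 2 + 0 = 2)
g = 181
j = 0 (j = 2 + 2*(-1) = 2 - 2 = 0)
K(m) = -181*m/4
1/K(j + 12) = 1/(-181*(0 + 12)/4) = 1/(-181/4*12) = 1/(-543) = -1/543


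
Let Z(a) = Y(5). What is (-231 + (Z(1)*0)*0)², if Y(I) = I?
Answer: 53361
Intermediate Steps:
Z(a) = 5
(-231 + (Z(1)*0)*0)² = (-231 + (5*0)*0)² = (-231 + 0*0)² = (-231 + 0)² = (-231)² = 53361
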